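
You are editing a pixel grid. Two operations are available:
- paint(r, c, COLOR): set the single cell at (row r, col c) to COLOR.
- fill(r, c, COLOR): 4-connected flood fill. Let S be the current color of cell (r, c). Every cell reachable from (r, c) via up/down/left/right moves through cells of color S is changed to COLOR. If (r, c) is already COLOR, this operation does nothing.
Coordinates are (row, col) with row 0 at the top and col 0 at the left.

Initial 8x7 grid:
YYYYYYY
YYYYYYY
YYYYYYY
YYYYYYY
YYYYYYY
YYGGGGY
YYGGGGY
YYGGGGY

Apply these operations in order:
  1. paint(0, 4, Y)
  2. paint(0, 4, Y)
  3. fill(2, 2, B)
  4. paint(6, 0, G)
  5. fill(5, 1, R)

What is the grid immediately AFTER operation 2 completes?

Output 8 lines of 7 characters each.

After op 1 paint(0,4,Y):
YYYYYYY
YYYYYYY
YYYYYYY
YYYYYYY
YYYYYYY
YYGGGGY
YYGGGGY
YYGGGGY
After op 2 paint(0,4,Y):
YYYYYYY
YYYYYYY
YYYYYYY
YYYYYYY
YYYYYYY
YYGGGGY
YYGGGGY
YYGGGGY

Answer: YYYYYYY
YYYYYYY
YYYYYYY
YYYYYYY
YYYYYYY
YYGGGGY
YYGGGGY
YYGGGGY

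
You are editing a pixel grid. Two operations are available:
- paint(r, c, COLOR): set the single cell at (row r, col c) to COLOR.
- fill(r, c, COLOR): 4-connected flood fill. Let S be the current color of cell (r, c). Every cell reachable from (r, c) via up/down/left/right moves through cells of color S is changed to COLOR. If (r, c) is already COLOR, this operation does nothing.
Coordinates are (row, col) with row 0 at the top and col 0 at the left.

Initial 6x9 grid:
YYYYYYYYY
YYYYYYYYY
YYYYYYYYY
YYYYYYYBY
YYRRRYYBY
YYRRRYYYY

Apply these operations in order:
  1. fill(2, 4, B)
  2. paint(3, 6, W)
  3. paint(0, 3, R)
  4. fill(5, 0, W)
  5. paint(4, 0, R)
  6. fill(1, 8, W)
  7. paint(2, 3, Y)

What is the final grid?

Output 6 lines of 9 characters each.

Answer: WWWRWWWWW
WWWWWWWWW
WWWYWWWWW
WWWWWWWWW
RWRRRWWWW
WWRRRWWWW

Derivation:
After op 1 fill(2,4,B) [46 cells changed]:
BBBBBBBBB
BBBBBBBBB
BBBBBBBBB
BBBBBBBBB
BBRRRBBBB
BBRRRBBBB
After op 2 paint(3,6,W):
BBBBBBBBB
BBBBBBBBB
BBBBBBBBB
BBBBBBWBB
BBRRRBBBB
BBRRRBBBB
After op 3 paint(0,3,R):
BBBRBBBBB
BBBBBBBBB
BBBBBBBBB
BBBBBBWBB
BBRRRBBBB
BBRRRBBBB
After op 4 fill(5,0,W) [46 cells changed]:
WWWRWWWWW
WWWWWWWWW
WWWWWWWWW
WWWWWWWWW
WWRRRWWWW
WWRRRWWWW
After op 5 paint(4,0,R):
WWWRWWWWW
WWWWWWWWW
WWWWWWWWW
WWWWWWWWW
RWRRRWWWW
WWRRRWWWW
After op 6 fill(1,8,W) [0 cells changed]:
WWWRWWWWW
WWWWWWWWW
WWWWWWWWW
WWWWWWWWW
RWRRRWWWW
WWRRRWWWW
After op 7 paint(2,3,Y):
WWWRWWWWW
WWWWWWWWW
WWWYWWWWW
WWWWWWWWW
RWRRRWWWW
WWRRRWWWW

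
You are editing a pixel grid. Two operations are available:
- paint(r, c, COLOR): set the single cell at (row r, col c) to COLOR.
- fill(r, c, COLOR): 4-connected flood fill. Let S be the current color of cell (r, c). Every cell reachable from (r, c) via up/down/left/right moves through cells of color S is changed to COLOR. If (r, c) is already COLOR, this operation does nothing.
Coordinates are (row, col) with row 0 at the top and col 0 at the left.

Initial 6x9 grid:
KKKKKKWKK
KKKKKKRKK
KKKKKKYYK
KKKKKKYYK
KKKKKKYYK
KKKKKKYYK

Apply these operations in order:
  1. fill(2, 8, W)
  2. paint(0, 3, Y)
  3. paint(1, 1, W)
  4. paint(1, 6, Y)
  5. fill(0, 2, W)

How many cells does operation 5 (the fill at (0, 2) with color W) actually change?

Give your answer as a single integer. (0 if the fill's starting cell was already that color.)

After op 1 fill(2,8,W) [8 cells changed]:
KKKKKKWWW
KKKKKKRWW
KKKKKKYYW
KKKKKKYYW
KKKKKKYYW
KKKKKKYYW
After op 2 paint(0,3,Y):
KKKYKKWWW
KKKKKKRWW
KKKKKKYYW
KKKKKKYYW
KKKKKKYYW
KKKKKKYYW
After op 3 paint(1,1,W):
KKKYKKWWW
KWKKKKRWW
KKKKKKYYW
KKKKKKYYW
KKKKKKYYW
KKKKKKYYW
After op 4 paint(1,6,Y):
KKKYKKWWW
KWKKKKYWW
KKKKKKYYW
KKKKKKYYW
KKKKKKYYW
KKKKKKYYW
After op 5 fill(0,2,W) [34 cells changed]:
WWWYWWWWW
WWWWWWYWW
WWWWWWYYW
WWWWWWYYW
WWWWWWYYW
WWWWWWYYW

Answer: 34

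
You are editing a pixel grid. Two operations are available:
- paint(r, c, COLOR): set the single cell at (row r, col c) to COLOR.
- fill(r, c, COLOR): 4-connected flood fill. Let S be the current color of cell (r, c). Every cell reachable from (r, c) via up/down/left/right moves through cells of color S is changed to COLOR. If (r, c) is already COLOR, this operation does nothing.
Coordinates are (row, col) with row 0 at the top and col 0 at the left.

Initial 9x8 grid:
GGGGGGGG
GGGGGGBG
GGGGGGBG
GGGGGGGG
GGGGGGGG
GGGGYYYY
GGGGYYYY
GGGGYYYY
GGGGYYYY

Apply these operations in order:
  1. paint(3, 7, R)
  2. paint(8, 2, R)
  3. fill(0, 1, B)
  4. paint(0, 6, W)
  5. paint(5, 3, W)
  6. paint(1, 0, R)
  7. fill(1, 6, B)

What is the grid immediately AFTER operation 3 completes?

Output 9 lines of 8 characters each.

Answer: BBBBBBBB
BBBBBBBB
BBBBBBBB
BBBBBBBR
BBBBBBBB
BBBBYYYY
BBBBYYYY
BBBBYYYY
BBRBYYYY

Derivation:
After op 1 paint(3,7,R):
GGGGGGGG
GGGGGGBG
GGGGGGBG
GGGGGGGR
GGGGGGGG
GGGGYYYY
GGGGYYYY
GGGGYYYY
GGGGYYYY
After op 2 paint(8,2,R):
GGGGGGGG
GGGGGGBG
GGGGGGBG
GGGGGGGR
GGGGGGGG
GGGGYYYY
GGGGYYYY
GGGGYYYY
GGRGYYYY
After op 3 fill(0,1,B) [52 cells changed]:
BBBBBBBB
BBBBBBBB
BBBBBBBB
BBBBBBBR
BBBBBBBB
BBBBYYYY
BBBBYYYY
BBBBYYYY
BBRBYYYY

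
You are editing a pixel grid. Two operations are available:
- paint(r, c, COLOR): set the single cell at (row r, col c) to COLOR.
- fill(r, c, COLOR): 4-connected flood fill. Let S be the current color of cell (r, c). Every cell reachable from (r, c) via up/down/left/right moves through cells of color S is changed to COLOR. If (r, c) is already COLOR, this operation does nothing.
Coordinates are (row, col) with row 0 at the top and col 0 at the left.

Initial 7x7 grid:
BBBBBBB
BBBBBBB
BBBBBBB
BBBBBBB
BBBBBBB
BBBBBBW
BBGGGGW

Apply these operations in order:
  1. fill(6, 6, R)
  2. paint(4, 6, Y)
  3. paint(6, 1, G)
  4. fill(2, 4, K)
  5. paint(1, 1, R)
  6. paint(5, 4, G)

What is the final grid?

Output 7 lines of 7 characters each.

Answer: KKKKKKK
KRKKKKK
KKKKKKK
KKKKKKK
KKKKKKY
KKKKGKR
KGGGGGR

Derivation:
After op 1 fill(6,6,R) [2 cells changed]:
BBBBBBB
BBBBBBB
BBBBBBB
BBBBBBB
BBBBBBB
BBBBBBR
BBGGGGR
After op 2 paint(4,6,Y):
BBBBBBB
BBBBBBB
BBBBBBB
BBBBBBB
BBBBBBY
BBBBBBR
BBGGGGR
After op 3 paint(6,1,G):
BBBBBBB
BBBBBBB
BBBBBBB
BBBBBBB
BBBBBBY
BBBBBBR
BGGGGGR
After op 4 fill(2,4,K) [41 cells changed]:
KKKKKKK
KKKKKKK
KKKKKKK
KKKKKKK
KKKKKKY
KKKKKKR
KGGGGGR
After op 5 paint(1,1,R):
KKKKKKK
KRKKKKK
KKKKKKK
KKKKKKK
KKKKKKY
KKKKKKR
KGGGGGR
After op 6 paint(5,4,G):
KKKKKKK
KRKKKKK
KKKKKKK
KKKKKKK
KKKKKKY
KKKKGKR
KGGGGGR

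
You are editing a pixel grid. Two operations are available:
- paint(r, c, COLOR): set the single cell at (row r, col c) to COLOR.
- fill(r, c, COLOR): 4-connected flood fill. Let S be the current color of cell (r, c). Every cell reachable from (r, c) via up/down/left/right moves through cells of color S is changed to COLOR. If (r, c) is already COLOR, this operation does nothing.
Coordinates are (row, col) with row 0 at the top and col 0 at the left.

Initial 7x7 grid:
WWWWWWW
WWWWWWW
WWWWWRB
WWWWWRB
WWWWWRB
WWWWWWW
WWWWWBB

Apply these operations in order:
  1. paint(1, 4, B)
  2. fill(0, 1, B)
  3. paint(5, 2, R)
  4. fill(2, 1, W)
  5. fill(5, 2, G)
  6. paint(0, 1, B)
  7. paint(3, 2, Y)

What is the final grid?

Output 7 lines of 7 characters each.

Answer: WBWWWWW
WWWWWWW
WWWWWRW
WWYWWRW
WWWWWRW
WWGWWWW
WWWWWWW

Derivation:
After op 1 paint(1,4,B):
WWWWWWW
WWWWBWW
WWWWWRB
WWWWWRB
WWWWWRB
WWWWWWW
WWWWWBB
After op 2 fill(0,1,B) [40 cells changed]:
BBBBBBB
BBBBBBB
BBBBBRB
BBBBBRB
BBBBBRB
BBBBBBB
BBBBBBB
After op 3 paint(5,2,R):
BBBBBBB
BBBBBBB
BBBBBRB
BBBBBRB
BBBBBRB
BBRBBBB
BBBBBBB
After op 4 fill(2,1,W) [45 cells changed]:
WWWWWWW
WWWWWWW
WWWWWRW
WWWWWRW
WWWWWRW
WWRWWWW
WWWWWWW
After op 5 fill(5,2,G) [1 cells changed]:
WWWWWWW
WWWWWWW
WWWWWRW
WWWWWRW
WWWWWRW
WWGWWWW
WWWWWWW
After op 6 paint(0,1,B):
WBWWWWW
WWWWWWW
WWWWWRW
WWWWWRW
WWWWWRW
WWGWWWW
WWWWWWW
After op 7 paint(3,2,Y):
WBWWWWW
WWWWWWW
WWWWWRW
WWYWWRW
WWWWWRW
WWGWWWW
WWWWWWW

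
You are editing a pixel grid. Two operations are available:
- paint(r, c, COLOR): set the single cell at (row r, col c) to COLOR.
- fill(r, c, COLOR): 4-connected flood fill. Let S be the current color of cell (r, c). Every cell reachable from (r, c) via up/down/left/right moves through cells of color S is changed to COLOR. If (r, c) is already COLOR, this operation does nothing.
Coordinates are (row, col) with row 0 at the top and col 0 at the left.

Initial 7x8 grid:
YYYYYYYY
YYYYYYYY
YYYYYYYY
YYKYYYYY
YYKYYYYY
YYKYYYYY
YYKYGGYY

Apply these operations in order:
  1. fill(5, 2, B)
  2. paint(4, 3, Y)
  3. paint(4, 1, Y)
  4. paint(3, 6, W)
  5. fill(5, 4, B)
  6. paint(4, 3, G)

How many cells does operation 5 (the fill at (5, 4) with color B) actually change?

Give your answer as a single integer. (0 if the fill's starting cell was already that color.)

After op 1 fill(5,2,B) [4 cells changed]:
YYYYYYYY
YYYYYYYY
YYYYYYYY
YYBYYYYY
YYBYYYYY
YYBYYYYY
YYBYGGYY
After op 2 paint(4,3,Y):
YYYYYYYY
YYYYYYYY
YYYYYYYY
YYBYYYYY
YYBYYYYY
YYBYYYYY
YYBYGGYY
After op 3 paint(4,1,Y):
YYYYYYYY
YYYYYYYY
YYYYYYYY
YYBYYYYY
YYBYYYYY
YYBYYYYY
YYBYGGYY
After op 4 paint(3,6,W):
YYYYYYYY
YYYYYYYY
YYYYYYYY
YYBYYYWY
YYBYYYYY
YYBYYYYY
YYBYGGYY
After op 5 fill(5,4,B) [49 cells changed]:
BBBBBBBB
BBBBBBBB
BBBBBBBB
BBBBBBWB
BBBBBBBB
BBBBBBBB
BBBBGGBB

Answer: 49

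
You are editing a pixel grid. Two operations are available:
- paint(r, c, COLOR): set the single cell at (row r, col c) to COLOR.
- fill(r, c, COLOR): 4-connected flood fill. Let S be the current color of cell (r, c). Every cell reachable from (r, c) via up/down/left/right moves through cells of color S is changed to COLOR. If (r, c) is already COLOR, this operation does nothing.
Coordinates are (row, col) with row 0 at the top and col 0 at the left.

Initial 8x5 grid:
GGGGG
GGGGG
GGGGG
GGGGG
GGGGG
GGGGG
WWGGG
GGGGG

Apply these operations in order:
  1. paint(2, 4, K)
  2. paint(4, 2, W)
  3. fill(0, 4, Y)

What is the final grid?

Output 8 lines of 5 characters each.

After op 1 paint(2,4,K):
GGGGG
GGGGG
GGGGK
GGGGG
GGGGG
GGGGG
WWGGG
GGGGG
After op 2 paint(4,2,W):
GGGGG
GGGGG
GGGGK
GGGGG
GGWGG
GGGGG
WWGGG
GGGGG
After op 3 fill(0,4,Y) [36 cells changed]:
YYYYY
YYYYY
YYYYK
YYYYY
YYWYY
YYYYY
WWYYY
YYYYY

Answer: YYYYY
YYYYY
YYYYK
YYYYY
YYWYY
YYYYY
WWYYY
YYYYY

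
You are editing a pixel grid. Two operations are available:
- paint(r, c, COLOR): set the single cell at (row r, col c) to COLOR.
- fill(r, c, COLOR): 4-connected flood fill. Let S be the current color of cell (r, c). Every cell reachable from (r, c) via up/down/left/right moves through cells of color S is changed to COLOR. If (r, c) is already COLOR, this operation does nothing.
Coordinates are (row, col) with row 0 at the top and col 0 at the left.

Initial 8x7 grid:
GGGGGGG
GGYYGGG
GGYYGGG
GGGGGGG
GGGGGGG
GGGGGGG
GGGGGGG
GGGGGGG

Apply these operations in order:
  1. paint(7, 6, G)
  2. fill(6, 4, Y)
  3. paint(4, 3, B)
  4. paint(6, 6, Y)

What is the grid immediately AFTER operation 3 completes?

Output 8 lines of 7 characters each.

Answer: YYYYYYY
YYYYYYY
YYYYYYY
YYYYYYY
YYYBYYY
YYYYYYY
YYYYYYY
YYYYYYY

Derivation:
After op 1 paint(7,6,G):
GGGGGGG
GGYYGGG
GGYYGGG
GGGGGGG
GGGGGGG
GGGGGGG
GGGGGGG
GGGGGGG
After op 2 fill(6,4,Y) [52 cells changed]:
YYYYYYY
YYYYYYY
YYYYYYY
YYYYYYY
YYYYYYY
YYYYYYY
YYYYYYY
YYYYYYY
After op 3 paint(4,3,B):
YYYYYYY
YYYYYYY
YYYYYYY
YYYYYYY
YYYBYYY
YYYYYYY
YYYYYYY
YYYYYYY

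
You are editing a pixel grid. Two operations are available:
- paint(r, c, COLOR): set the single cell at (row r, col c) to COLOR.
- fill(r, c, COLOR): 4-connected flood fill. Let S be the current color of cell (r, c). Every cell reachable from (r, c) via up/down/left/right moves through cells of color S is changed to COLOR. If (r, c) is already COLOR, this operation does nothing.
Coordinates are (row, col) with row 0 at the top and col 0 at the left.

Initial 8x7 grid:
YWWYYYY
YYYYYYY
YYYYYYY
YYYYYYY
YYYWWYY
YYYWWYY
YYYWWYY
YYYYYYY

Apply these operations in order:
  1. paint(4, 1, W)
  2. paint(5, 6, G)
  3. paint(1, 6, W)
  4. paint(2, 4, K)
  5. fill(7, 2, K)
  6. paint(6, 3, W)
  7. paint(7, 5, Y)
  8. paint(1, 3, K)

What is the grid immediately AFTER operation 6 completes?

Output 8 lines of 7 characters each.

Answer: KWWKKKK
KKKKKKW
KKKKKKK
KKKKKKK
KWKWWKK
KKKWWKG
KKKWWKK
KKKKKKK

Derivation:
After op 1 paint(4,1,W):
YWWYYYY
YYYYYYY
YYYYYYY
YYYYYYY
YWYWWYY
YYYWWYY
YYYWWYY
YYYYYYY
After op 2 paint(5,6,G):
YWWYYYY
YYYYYYY
YYYYYYY
YYYYYYY
YWYWWYY
YYYWWYG
YYYWWYY
YYYYYYY
After op 3 paint(1,6,W):
YWWYYYY
YYYYYYW
YYYYYYY
YYYYYYY
YWYWWYY
YYYWWYG
YYYWWYY
YYYYYYY
After op 4 paint(2,4,K):
YWWYYYY
YYYYYYW
YYYYKYY
YYYYYYY
YWYWWYY
YYYWWYG
YYYWWYY
YYYYYYY
After op 5 fill(7,2,K) [44 cells changed]:
KWWKKKK
KKKKKKW
KKKKKKK
KKKKKKK
KWKWWKK
KKKWWKG
KKKWWKK
KKKKKKK
After op 6 paint(6,3,W):
KWWKKKK
KKKKKKW
KKKKKKK
KKKKKKK
KWKWWKK
KKKWWKG
KKKWWKK
KKKKKKK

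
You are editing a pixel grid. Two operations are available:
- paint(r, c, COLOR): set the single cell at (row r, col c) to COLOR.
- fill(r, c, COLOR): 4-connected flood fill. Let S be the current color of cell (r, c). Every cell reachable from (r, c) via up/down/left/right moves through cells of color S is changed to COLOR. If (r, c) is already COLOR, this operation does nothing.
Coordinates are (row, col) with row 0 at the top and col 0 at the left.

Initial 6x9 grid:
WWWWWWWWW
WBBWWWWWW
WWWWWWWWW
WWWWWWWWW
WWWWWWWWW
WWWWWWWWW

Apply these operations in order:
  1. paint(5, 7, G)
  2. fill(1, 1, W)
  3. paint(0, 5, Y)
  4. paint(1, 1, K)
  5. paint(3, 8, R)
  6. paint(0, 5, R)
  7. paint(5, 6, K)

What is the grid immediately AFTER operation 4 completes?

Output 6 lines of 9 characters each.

Answer: WWWWWYWWW
WKWWWWWWW
WWWWWWWWW
WWWWWWWWW
WWWWWWWWW
WWWWWWWGW

Derivation:
After op 1 paint(5,7,G):
WWWWWWWWW
WBBWWWWWW
WWWWWWWWW
WWWWWWWWW
WWWWWWWWW
WWWWWWWGW
After op 2 fill(1,1,W) [2 cells changed]:
WWWWWWWWW
WWWWWWWWW
WWWWWWWWW
WWWWWWWWW
WWWWWWWWW
WWWWWWWGW
After op 3 paint(0,5,Y):
WWWWWYWWW
WWWWWWWWW
WWWWWWWWW
WWWWWWWWW
WWWWWWWWW
WWWWWWWGW
After op 4 paint(1,1,K):
WWWWWYWWW
WKWWWWWWW
WWWWWWWWW
WWWWWWWWW
WWWWWWWWW
WWWWWWWGW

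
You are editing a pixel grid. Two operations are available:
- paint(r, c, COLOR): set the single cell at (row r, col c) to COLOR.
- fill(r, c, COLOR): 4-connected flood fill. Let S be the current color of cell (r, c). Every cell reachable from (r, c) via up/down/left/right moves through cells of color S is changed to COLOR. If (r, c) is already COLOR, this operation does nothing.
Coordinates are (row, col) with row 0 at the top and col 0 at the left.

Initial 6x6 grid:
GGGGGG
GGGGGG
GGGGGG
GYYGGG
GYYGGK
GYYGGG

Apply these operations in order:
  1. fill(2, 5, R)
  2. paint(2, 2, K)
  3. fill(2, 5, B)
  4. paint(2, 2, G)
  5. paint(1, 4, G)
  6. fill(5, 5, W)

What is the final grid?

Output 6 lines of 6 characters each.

After op 1 fill(2,5,R) [29 cells changed]:
RRRRRR
RRRRRR
RRRRRR
RYYRRR
RYYRRK
RYYRRR
After op 2 paint(2,2,K):
RRRRRR
RRRRRR
RRKRRR
RYYRRR
RYYRRK
RYYRRR
After op 3 fill(2,5,B) [28 cells changed]:
BBBBBB
BBBBBB
BBKBBB
BYYBBB
BYYBBK
BYYBBB
After op 4 paint(2,2,G):
BBBBBB
BBBBBB
BBGBBB
BYYBBB
BYYBBK
BYYBBB
After op 5 paint(1,4,G):
BBBBBB
BBBBGB
BBGBBB
BYYBBB
BYYBBK
BYYBBB
After op 6 fill(5,5,W) [27 cells changed]:
WWWWWW
WWWWGW
WWGWWW
WYYWWW
WYYWWK
WYYWWW

Answer: WWWWWW
WWWWGW
WWGWWW
WYYWWW
WYYWWK
WYYWWW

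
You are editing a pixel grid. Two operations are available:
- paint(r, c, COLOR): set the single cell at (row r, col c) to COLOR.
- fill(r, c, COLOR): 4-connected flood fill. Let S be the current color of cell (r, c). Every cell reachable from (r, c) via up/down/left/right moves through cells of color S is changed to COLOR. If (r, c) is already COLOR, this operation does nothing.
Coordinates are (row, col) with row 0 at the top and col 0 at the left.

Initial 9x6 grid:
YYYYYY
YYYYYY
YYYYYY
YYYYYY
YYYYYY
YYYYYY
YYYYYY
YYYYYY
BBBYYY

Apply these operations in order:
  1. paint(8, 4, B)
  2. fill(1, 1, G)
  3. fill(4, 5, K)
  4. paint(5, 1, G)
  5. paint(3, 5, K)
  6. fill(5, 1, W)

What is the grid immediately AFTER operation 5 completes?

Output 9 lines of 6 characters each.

Answer: KKKKKK
KKKKKK
KKKKKK
KKKKKK
KKKKKK
KGKKKK
KKKKKK
KKKKKK
BBBKBK

Derivation:
After op 1 paint(8,4,B):
YYYYYY
YYYYYY
YYYYYY
YYYYYY
YYYYYY
YYYYYY
YYYYYY
YYYYYY
BBBYBY
After op 2 fill(1,1,G) [50 cells changed]:
GGGGGG
GGGGGG
GGGGGG
GGGGGG
GGGGGG
GGGGGG
GGGGGG
GGGGGG
BBBGBG
After op 3 fill(4,5,K) [50 cells changed]:
KKKKKK
KKKKKK
KKKKKK
KKKKKK
KKKKKK
KKKKKK
KKKKKK
KKKKKK
BBBKBK
After op 4 paint(5,1,G):
KKKKKK
KKKKKK
KKKKKK
KKKKKK
KKKKKK
KGKKKK
KKKKKK
KKKKKK
BBBKBK
After op 5 paint(3,5,K):
KKKKKK
KKKKKK
KKKKKK
KKKKKK
KKKKKK
KGKKKK
KKKKKK
KKKKKK
BBBKBK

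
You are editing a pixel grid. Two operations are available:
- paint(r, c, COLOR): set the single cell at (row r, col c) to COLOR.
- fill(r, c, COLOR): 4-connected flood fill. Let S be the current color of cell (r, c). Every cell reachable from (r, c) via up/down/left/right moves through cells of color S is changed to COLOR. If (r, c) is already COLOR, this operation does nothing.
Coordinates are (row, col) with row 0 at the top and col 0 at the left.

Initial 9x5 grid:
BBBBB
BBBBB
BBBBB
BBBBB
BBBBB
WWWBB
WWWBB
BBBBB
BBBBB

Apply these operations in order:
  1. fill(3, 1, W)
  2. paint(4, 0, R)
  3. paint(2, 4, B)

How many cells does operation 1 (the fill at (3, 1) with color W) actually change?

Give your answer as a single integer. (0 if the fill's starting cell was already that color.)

Answer: 39

Derivation:
After op 1 fill(3,1,W) [39 cells changed]:
WWWWW
WWWWW
WWWWW
WWWWW
WWWWW
WWWWW
WWWWW
WWWWW
WWWWW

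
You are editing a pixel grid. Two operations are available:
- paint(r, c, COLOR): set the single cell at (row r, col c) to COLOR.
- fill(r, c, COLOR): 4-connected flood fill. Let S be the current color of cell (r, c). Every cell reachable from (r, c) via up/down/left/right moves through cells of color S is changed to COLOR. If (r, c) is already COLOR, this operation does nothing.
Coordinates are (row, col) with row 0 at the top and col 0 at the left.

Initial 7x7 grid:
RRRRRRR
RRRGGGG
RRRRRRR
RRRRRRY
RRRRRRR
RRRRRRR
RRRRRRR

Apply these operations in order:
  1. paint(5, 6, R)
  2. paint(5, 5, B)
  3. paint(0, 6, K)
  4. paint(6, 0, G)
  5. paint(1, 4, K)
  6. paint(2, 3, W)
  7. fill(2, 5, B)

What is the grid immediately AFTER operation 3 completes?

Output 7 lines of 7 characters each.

After op 1 paint(5,6,R):
RRRRRRR
RRRGGGG
RRRRRRR
RRRRRRY
RRRRRRR
RRRRRRR
RRRRRRR
After op 2 paint(5,5,B):
RRRRRRR
RRRGGGG
RRRRRRR
RRRRRRY
RRRRRRR
RRRRRBR
RRRRRRR
After op 3 paint(0,6,K):
RRRRRRK
RRRGGGG
RRRRRRR
RRRRRRY
RRRRRRR
RRRRRBR
RRRRRRR

Answer: RRRRRRK
RRRGGGG
RRRRRRR
RRRRRRY
RRRRRRR
RRRRRBR
RRRRRRR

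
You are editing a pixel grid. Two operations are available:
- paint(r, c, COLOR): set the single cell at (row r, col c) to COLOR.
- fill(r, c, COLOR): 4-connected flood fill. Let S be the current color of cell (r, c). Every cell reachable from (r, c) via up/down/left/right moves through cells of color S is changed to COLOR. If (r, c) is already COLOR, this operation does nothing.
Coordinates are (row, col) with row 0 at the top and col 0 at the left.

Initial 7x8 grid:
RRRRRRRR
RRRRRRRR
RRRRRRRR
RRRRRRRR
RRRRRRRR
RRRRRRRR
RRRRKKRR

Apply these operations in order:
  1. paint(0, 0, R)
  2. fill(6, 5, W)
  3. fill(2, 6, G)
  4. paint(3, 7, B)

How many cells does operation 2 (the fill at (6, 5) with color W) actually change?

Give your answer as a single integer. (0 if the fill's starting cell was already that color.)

After op 1 paint(0,0,R):
RRRRRRRR
RRRRRRRR
RRRRRRRR
RRRRRRRR
RRRRRRRR
RRRRRRRR
RRRRKKRR
After op 2 fill(6,5,W) [2 cells changed]:
RRRRRRRR
RRRRRRRR
RRRRRRRR
RRRRRRRR
RRRRRRRR
RRRRRRRR
RRRRWWRR

Answer: 2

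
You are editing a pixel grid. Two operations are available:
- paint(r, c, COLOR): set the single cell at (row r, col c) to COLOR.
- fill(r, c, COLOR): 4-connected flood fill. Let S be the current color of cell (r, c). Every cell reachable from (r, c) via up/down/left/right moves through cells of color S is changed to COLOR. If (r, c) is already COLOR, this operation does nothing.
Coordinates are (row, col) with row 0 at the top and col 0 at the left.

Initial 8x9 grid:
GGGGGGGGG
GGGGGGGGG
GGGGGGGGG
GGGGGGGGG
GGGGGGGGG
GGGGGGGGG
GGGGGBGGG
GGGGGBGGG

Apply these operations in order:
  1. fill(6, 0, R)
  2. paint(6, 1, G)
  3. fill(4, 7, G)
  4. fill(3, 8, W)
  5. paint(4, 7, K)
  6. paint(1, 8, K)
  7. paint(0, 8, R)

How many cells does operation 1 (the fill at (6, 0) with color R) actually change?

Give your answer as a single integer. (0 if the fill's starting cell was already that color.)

Answer: 70

Derivation:
After op 1 fill(6,0,R) [70 cells changed]:
RRRRRRRRR
RRRRRRRRR
RRRRRRRRR
RRRRRRRRR
RRRRRRRRR
RRRRRRRRR
RRRRRBRRR
RRRRRBRRR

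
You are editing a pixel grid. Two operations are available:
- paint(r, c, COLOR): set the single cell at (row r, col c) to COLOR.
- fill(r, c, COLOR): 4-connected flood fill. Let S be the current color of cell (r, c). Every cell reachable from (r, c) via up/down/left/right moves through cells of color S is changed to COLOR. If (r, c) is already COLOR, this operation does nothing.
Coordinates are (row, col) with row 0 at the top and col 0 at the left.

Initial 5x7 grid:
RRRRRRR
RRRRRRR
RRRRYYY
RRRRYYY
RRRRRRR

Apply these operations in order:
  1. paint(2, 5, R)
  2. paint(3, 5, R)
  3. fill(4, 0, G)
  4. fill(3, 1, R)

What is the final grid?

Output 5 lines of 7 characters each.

After op 1 paint(2,5,R):
RRRRRRR
RRRRRRR
RRRRYRY
RRRRYYY
RRRRRRR
After op 2 paint(3,5,R):
RRRRRRR
RRRRRRR
RRRRYRY
RRRRYRY
RRRRRRR
After op 3 fill(4,0,G) [31 cells changed]:
GGGGGGG
GGGGGGG
GGGGYGY
GGGGYGY
GGGGGGG
After op 4 fill(3,1,R) [31 cells changed]:
RRRRRRR
RRRRRRR
RRRRYRY
RRRRYRY
RRRRRRR

Answer: RRRRRRR
RRRRRRR
RRRRYRY
RRRRYRY
RRRRRRR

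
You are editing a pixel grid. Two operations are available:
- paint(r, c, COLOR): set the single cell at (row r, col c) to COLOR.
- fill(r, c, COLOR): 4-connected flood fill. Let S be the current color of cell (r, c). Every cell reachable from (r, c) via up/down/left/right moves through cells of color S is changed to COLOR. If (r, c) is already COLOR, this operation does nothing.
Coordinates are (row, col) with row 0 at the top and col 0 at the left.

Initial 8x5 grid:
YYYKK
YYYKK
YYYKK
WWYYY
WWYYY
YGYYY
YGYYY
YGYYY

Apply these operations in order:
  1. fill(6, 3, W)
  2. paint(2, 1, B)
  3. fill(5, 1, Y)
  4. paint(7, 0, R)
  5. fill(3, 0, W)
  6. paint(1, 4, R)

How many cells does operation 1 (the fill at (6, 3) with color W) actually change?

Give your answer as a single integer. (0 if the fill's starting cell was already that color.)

Answer: 24

Derivation:
After op 1 fill(6,3,W) [24 cells changed]:
WWWKK
WWWKK
WWWKK
WWWWW
WWWWW
YGWWW
YGWWW
YGWWW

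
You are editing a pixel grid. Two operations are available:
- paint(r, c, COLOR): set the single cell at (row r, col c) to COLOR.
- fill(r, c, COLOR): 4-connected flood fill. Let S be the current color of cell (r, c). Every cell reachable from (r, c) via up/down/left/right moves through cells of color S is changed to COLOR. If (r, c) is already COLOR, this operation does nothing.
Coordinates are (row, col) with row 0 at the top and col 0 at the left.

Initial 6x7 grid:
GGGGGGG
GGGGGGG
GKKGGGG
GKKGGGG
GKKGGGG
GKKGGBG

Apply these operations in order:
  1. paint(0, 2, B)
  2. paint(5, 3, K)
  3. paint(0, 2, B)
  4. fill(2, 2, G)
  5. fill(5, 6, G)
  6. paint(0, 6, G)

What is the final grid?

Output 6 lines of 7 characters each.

Answer: GGBGGGG
GGGGGGG
GGGGGGG
GGGGGGG
GGGGGGG
GGGGGBG

Derivation:
After op 1 paint(0,2,B):
GGBGGGG
GGGGGGG
GKKGGGG
GKKGGGG
GKKGGGG
GKKGGBG
After op 2 paint(5,3,K):
GGBGGGG
GGGGGGG
GKKGGGG
GKKGGGG
GKKGGGG
GKKKGBG
After op 3 paint(0,2,B):
GGBGGGG
GGGGGGG
GKKGGGG
GKKGGGG
GKKGGGG
GKKKGBG
After op 4 fill(2,2,G) [9 cells changed]:
GGBGGGG
GGGGGGG
GGGGGGG
GGGGGGG
GGGGGGG
GGGGGBG
After op 5 fill(5,6,G) [0 cells changed]:
GGBGGGG
GGGGGGG
GGGGGGG
GGGGGGG
GGGGGGG
GGGGGBG
After op 6 paint(0,6,G):
GGBGGGG
GGGGGGG
GGGGGGG
GGGGGGG
GGGGGGG
GGGGGBG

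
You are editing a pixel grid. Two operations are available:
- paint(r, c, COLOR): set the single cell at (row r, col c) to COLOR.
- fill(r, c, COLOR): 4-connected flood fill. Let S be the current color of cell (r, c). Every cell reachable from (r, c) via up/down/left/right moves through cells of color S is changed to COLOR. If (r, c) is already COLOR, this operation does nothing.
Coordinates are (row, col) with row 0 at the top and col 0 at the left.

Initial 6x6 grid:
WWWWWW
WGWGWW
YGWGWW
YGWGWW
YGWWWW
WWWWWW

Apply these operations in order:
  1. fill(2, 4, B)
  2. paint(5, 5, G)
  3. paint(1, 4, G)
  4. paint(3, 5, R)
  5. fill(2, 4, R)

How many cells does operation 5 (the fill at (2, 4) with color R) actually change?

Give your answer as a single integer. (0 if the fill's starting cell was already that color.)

Answer: 23

Derivation:
After op 1 fill(2,4,B) [26 cells changed]:
BBBBBB
BGBGBB
YGBGBB
YGBGBB
YGBBBB
BBBBBB
After op 2 paint(5,5,G):
BBBBBB
BGBGBB
YGBGBB
YGBGBB
YGBBBB
BBBBBG
After op 3 paint(1,4,G):
BBBBBB
BGBGGB
YGBGBB
YGBGBB
YGBBBB
BBBBBG
After op 4 paint(3,5,R):
BBBBBB
BGBGGB
YGBGBB
YGBGBR
YGBBBB
BBBBBG
After op 5 fill(2,4,R) [23 cells changed]:
RRRRRR
RGRGGR
YGRGRR
YGRGRR
YGRRRR
RRRRRG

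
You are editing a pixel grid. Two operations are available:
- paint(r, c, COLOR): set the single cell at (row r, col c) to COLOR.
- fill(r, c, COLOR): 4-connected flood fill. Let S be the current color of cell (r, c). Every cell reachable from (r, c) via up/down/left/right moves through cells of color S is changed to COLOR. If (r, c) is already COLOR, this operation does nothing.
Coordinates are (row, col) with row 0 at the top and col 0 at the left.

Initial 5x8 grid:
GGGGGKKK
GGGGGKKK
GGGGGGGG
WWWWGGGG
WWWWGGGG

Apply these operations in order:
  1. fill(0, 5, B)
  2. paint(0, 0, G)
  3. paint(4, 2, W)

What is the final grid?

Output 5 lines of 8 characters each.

Answer: GGGGGBBB
GGGGGBBB
GGGGGGGG
WWWWGGGG
WWWWGGGG

Derivation:
After op 1 fill(0,5,B) [6 cells changed]:
GGGGGBBB
GGGGGBBB
GGGGGGGG
WWWWGGGG
WWWWGGGG
After op 2 paint(0,0,G):
GGGGGBBB
GGGGGBBB
GGGGGGGG
WWWWGGGG
WWWWGGGG
After op 3 paint(4,2,W):
GGGGGBBB
GGGGGBBB
GGGGGGGG
WWWWGGGG
WWWWGGGG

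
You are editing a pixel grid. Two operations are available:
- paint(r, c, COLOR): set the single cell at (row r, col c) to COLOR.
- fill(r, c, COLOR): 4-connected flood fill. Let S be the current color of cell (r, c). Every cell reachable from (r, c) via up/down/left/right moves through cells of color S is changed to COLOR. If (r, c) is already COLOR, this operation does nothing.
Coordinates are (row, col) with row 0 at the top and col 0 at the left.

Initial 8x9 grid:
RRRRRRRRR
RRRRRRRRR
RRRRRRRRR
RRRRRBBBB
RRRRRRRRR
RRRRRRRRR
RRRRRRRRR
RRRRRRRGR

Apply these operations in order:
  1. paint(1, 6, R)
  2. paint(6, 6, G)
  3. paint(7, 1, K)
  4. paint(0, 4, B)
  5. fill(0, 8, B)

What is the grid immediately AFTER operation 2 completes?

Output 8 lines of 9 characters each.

Answer: RRRRRRRRR
RRRRRRRRR
RRRRRRRRR
RRRRRBBBB
RRRRRRRRR
RRRRRRRRR
RRRRRRGRR
RRRRRRRGR

Derivation:
After op 1 paint(1,6,R):
RRRRRRRRR
RRRRRRRRR
RRRRRRRRR
RRRRRBBBB
RRRRRRRRR
RRRRRRRRR
RRRRRRRRR
RRRRRRRGR
After op 2 paint(6,6,G):
RRRRRRRRR
RRRRRRRRR
RRRRRRRRR
RRRRRBBBB
RRRRRRRRR
RRRRRRRRR
RRRRRRGRR
RRRRRRRGR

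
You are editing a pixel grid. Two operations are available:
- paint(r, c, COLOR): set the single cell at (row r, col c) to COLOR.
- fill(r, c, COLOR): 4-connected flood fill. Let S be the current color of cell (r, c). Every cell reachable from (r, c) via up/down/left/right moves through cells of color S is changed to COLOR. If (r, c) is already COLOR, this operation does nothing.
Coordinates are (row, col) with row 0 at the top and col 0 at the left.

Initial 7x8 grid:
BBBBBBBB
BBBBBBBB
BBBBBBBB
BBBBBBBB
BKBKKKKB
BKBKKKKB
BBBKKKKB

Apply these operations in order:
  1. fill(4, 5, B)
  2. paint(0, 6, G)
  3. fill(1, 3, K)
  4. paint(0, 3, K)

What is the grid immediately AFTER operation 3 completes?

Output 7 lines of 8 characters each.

Answer: KKKKKKGK
KKKKKKKK
KKKKKKKK
KKKKKKKK
KKKKKKKK
KKKKKKKK
KKKKKKKK

Derivation:
After op 1 fill(4,5,B) [12 cells changed]:
BBBBBBBB
BBBBBBBB
BBBBBBBB
BBBBBBBB
BKBBBBBB
BKBBBBBB
BBBBBBBB
After op 2 paint(0,6,G):
BBBBBBGB
BBBBBBBB
BBBBBBBB
BBBBBBBB
BKBBBBBB
BKBBBBBB
BBBBBBBB
After op 3 fill(1,3,K) [53 cells changed]:
KKKKKKGK
KKKKKKKK
KKKKKKKK
KKKKKKKK
KKKKKKKK
KKKKKKKK
KKKKKKKK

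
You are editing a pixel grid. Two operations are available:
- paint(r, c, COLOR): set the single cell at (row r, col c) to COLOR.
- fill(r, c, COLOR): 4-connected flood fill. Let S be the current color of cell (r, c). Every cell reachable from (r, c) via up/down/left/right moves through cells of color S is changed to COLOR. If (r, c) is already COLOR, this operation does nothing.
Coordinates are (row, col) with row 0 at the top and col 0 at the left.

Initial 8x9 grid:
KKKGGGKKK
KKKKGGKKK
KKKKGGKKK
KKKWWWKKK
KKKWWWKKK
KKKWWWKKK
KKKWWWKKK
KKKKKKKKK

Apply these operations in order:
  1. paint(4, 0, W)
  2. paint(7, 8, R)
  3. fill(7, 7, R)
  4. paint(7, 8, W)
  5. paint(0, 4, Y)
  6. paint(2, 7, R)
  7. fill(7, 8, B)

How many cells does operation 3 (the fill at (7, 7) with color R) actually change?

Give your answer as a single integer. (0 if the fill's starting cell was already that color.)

After op 1 paint(4,0,W):
KKKGGGKKK
KKKKGGKKK
KKKKGGKKK
KKKWWWKKK
WKKWWWKKK
KKKWWWKKK
KKKWWWKKK
KKKKKKKKK
After op 2 paint(7,8,R):
KKKGGGKKK
KKKKGGKKK
KKKKGGKKK
KKKWWWKKK
WKKWWWKKK
KKKWWWKKK
KKKWWWKKK
KKKKKKKKR
After op 3 fill(7,7,R) [51 cells changed]:
RRRGGGRRR
RRRRGGRRR
RRRRGGRRR
RRRWWWRRR
WRRWWWRRR
RRRWWWRRR
RRRWWWRRR
RRRRRRRRR

Answer: 51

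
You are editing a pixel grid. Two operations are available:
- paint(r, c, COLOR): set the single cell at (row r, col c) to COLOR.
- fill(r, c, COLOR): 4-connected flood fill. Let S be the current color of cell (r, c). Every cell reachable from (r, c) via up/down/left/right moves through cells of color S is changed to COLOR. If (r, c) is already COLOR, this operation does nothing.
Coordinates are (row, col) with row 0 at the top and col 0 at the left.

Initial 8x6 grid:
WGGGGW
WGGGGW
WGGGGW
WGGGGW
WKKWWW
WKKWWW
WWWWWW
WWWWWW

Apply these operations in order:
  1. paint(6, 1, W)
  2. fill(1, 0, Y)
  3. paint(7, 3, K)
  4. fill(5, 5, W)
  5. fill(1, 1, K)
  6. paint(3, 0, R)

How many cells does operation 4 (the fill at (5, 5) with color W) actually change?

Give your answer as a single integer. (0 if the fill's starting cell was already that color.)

Answer: 27

Derivation:
After op 1 paint(6,1,W):
WGGGGW
WGGGGW
WGGGGW
WGGGGW
WKKWWW
WKKWWW
WWWWWW
WWWWWW
After op 2 fill(1,0,Y) [28 cells changed]:
YGGGGY
YGGGGY
YGGGGY
YGGGGY
YKKYYY
YKKYYY
YYYYYY
YYYYYY
After op 3 paint(7,3,K):
YGGGGY
YGGGGY
YGGGGY
YGGGGY
YKKYYY
YKKYYY
YYYYYY
YYYKYY
After op 4 fill(5,5,W) [27 cells changed]:
WGGGGW
WGGGGW
WGGGGW
WGGGGW
WKKWWW
WKKWWW
WWWWWW
WWWKWW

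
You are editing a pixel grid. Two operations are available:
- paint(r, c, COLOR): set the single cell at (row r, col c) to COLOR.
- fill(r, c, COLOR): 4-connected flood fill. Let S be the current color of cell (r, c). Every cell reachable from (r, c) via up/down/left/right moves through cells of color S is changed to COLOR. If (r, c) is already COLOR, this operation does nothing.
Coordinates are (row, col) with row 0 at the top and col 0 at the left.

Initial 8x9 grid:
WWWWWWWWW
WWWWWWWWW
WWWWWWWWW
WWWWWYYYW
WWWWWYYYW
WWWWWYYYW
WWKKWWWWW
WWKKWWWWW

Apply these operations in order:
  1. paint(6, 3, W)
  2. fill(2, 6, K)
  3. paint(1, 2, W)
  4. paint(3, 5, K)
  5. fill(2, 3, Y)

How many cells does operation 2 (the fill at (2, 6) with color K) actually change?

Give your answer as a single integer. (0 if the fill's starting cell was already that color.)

After op 1 paint(6,3,W):
WWWWWWWWW
WWWWWWWWW
WWWWWWWWW
WWWWWYYYW
WWWWWYYYW
WWWWWYYYW
WWKWWWWWW
WWKKWWWWW
After op 2 fill(2,6,K) [60 cells changed]:
KKKKKKKKK
KKKKKKKKK
KKKKKKKKK
KKKKKYYYK
KKKKKYYYK
KKKKKYYYK
KKKKKKKKK
KKKKKKKKK

Answer: 60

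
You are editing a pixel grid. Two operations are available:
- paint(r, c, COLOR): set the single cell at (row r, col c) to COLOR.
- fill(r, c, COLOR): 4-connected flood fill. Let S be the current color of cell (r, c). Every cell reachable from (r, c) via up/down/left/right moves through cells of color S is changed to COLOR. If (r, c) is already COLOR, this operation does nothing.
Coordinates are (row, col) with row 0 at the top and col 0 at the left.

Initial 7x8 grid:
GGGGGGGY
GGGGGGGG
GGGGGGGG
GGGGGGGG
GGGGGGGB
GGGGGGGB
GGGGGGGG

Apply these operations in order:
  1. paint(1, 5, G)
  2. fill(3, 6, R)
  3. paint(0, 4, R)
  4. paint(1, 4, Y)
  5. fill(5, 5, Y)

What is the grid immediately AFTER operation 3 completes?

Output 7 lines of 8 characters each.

Answer: RRRRRRRY
RRRRRRRR
RRRRRRRR
RRRRRRRR
RRRRRRRB
RRRRRRRB
RRRRRRRR

Derivation:
After op 1 paint(1,5,G):
GGGGGGGY
GGGGGGGG
GGGGGGGG
GGGGGGGG
GGGGGGGB
GGGGGGGB
GGGGGGGG
After op 2 fill(3,6,R) [53 cells changed]:
RRRRRRRY
RRRRRRRR
RRRRRRRR
RRRRRRRR
RRRRRRRB
RRRRRRRB
RRRRRRRR
After op 3 paint(0,4,R):
RRRRRRRY
RRRRRRRR
RRRRRRRR
RRRRRRRR
RRRRRRRB
RRRRRRRB
RRRRRRRR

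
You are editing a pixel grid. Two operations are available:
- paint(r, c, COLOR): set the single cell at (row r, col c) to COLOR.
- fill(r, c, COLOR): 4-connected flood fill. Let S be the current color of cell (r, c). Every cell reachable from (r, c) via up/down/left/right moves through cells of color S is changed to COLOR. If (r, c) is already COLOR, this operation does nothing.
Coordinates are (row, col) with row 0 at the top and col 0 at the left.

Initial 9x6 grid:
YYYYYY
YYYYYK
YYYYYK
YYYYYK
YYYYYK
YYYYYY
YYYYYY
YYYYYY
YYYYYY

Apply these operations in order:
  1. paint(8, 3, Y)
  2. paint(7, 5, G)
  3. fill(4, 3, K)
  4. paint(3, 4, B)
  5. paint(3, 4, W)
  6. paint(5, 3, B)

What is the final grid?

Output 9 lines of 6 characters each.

Answer: KKKKKK
KKKKKK
KKKKKK
KKKKWK
KKKKKK
KKKBKK
KKKKKK
KKKKKG
KKKKKK

Derivation:
After op 1 paint(8,3,Y):
YYYYYY
YYYYYK
YYYYYK
YYYYYK
YYYYYK
YYYYYY
YYYYYY
YYYYYY
YYYYYY
After op 2 paint(7,5,G):
YYYYYY
YYYYYK
YYYYYK
YYYYYK
YYYYYK
YYYYYY
YYYYYY
YYYYYG
YYYYYY
After op 3 fill(4,3,K) [49 cells changed]:
KKKKKK
KKKKKK
KKKKKK
KKKKKK
KKKKKK
KKKKKK
KKKKKK
KKKKKG
KKKKKK
After op 4 paint(3,4,B):
KKKKKK
KKKKKK
KKKKKK
KKKKBK
KKKKKK
KKKKKK
KKKKKK
KKKKKG
KKKKKK
After op 5 paint(3,4,W):
KKKKKK
KKKKKK
KKKKKK
KKKKWK
KKKKKK
KKKKKK
KKKKKK
KKKKKG
KKKKKK
After op 6 paint(5,3,B):
KKKKKK
KKKKKK
KKKKKK
KKKKWK
KKKKKK
KKKBKK
KKKKKK
KKKKKG
KKKKKK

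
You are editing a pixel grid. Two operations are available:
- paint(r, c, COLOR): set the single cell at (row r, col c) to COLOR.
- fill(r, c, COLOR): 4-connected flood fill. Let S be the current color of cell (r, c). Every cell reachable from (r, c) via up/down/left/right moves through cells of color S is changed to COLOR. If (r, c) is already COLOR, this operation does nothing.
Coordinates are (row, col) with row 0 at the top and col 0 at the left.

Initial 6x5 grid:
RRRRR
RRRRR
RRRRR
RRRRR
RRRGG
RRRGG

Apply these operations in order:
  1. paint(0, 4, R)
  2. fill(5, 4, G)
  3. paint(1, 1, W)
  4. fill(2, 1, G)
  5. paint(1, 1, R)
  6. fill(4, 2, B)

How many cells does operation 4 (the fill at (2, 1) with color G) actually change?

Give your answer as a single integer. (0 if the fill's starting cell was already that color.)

Answer: 25

Derivation:
After op 1 paint(0,4,R):
RRRRR
RRRRR
RRRRR
RRRRR
RRRGG
RRRGG
After op 2 fill(5,4,G) [0 cells changed]:
RRRRR
RRRRR
RRRRR
RRRRR
RRRGG
RRRGG
After op 3 paint(1,1,W):
RRRRR
RWRRR
RRRRR
RRRRR
RRRGG
RRRGG
After op 4 fill(2,1,G) [25 cells changed]:
GGGGG
GWGGG
GGGGG
GGGGG
GGGGG
GGGGG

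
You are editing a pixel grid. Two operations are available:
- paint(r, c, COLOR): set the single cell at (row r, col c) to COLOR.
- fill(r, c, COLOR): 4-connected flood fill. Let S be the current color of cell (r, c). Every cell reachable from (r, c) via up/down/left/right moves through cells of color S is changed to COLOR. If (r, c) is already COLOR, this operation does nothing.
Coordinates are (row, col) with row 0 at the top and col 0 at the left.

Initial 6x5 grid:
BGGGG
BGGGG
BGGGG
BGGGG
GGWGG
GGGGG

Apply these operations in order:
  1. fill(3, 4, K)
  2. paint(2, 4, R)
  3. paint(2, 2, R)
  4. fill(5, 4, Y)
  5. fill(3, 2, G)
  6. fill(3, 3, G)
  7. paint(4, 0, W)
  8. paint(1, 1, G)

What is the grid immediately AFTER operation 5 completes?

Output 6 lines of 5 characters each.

Answer: BGGGG
BGGGG
BGRGR
BGGGG
GGWGG
GGGGG

Derivation:
After op 1 fill(3,4,K) [25 cells changed]:
BKKKK
BKKKK
BKKKK
BKKKK
KKWKK
KKKKK
After op 2 paint(2,4,R):
BKKKK
BKKKK
BKKKR
BKKKK
KKWKK
KKKKK
After op 3 paint(2,2,R):
BKKKK
BKKKK
BKRKR
BKKKK
KKWKK
KKKKK
After op 4 fill(5,4,Y) [23 cells changed]:
BYYYY
BYYYY
BYRYR
BYYYY
YYWYY
YYYYY
After op 5 fill(3,2,G) [23 cells changed]:
BGGGG
BGGGG
BGRGR
BGGGG
GGWGG
GGGGG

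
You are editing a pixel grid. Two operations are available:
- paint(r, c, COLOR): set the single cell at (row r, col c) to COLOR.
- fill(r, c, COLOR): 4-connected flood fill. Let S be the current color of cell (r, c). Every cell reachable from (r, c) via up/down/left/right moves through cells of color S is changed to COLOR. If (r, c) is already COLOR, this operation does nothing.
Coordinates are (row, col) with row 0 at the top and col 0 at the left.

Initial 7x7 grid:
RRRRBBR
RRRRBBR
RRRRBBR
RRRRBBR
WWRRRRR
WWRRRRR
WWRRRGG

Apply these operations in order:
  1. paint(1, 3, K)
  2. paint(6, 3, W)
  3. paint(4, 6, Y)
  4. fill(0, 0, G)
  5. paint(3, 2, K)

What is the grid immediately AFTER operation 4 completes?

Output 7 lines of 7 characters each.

Answer: GGGGBBR
GGGKBBR
GGGGBBR
GGGGBBR
WWGGGGY
WWGGGGG
WWGWGGG

Derivation:
After op 1 paint(1,3,K):
RRRRBBR
RRRKBBR
RRRRBBR
RRRRBBR
WWRRRRR
WWRRRRR
WWRRRGG
After op 2 paint(6,3,W):
RRRRBBR
RRRKBBR
RRRRBBR
RRRRBBR
WWRRRRR
WWRRRRR
WWRWRGG
After op 3 paint(4,6,Y):
RRRRBBR
RRRKBBR
RRRRBBR
RRRRBBR
WWRRRRY
WWRRRRR
WWRWRGG
After op 4 fill(0,0,G) [26 cells changed]:
GGGGBBR
GGGKBBR
GGGGBBR
GGGGBBR
WWGGGGY
WWGGGGG
WWGWGGG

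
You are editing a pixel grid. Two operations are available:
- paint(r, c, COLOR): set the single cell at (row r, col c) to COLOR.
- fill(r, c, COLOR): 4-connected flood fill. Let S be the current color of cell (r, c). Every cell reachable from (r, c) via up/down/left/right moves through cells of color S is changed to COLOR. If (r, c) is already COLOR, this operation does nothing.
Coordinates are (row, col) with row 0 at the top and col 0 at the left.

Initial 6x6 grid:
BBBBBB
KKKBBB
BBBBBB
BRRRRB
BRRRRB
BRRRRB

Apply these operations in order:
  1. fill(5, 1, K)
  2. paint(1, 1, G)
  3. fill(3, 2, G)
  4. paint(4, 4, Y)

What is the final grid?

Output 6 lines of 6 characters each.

Answer: BBBBBB
KGKBBB
BBBBBB
BGGGGB
BGGGYB
BGGGGB

Derivation:
After op 1 fill(5,1,K) [12 cells changed]:
BBBBBB
KKKBBB
BBBBBB
BKKKKB
BKKKKB
BKKKKB
After op 2 paint(1,1,G):
BBBBBB
KGKBBB
BBBBBB
BKKKKB
BKKKKB
BKKKKB
After op 3 fill(3,2,G) [12 cells changed]:
BBBBBB
KGKBBB
BBBBBB
BGGGGB
BGGGGB
BGGGGB
After op 4 paint(4,4,Y):
BBBBBB
KGKBBB
BBBBBB
BGGGGB
BGGGYB
BGGGGB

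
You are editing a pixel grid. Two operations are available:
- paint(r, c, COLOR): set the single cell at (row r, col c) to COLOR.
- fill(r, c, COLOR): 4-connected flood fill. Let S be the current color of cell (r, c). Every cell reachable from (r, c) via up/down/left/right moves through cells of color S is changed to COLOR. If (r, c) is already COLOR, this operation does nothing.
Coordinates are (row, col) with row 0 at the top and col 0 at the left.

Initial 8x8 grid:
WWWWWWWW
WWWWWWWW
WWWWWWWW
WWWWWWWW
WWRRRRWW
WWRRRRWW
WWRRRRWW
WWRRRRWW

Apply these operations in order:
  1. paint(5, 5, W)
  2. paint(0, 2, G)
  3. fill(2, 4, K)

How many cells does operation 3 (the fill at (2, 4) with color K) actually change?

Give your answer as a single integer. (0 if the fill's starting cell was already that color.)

After op 1 paint(5,5,W):
WWWWWWWW
WWWWWWWW
WWWWWWWW
WWWWWWWW
WWRRRRWW
WWRRRWWW
WWRRRRWW
WWRRRRWW
After op 2 paint(0,2,G):
WWGWWWWW
WWWWWWWW
WWWWWWWW
WWWWWWWW
WWRRRRWW
WWRRRWWW
WWRRRRWW
WWRRRRWW
After op 3 fill(2,4,K) [48 cells changed]:
KKGKKKKK
KKKKKKKK
KKKKKKKK
KKKKKKKK
KKRRRRKK
KKRRRKKK
KKRRRRKK
KKRRRRKK

Answer: 48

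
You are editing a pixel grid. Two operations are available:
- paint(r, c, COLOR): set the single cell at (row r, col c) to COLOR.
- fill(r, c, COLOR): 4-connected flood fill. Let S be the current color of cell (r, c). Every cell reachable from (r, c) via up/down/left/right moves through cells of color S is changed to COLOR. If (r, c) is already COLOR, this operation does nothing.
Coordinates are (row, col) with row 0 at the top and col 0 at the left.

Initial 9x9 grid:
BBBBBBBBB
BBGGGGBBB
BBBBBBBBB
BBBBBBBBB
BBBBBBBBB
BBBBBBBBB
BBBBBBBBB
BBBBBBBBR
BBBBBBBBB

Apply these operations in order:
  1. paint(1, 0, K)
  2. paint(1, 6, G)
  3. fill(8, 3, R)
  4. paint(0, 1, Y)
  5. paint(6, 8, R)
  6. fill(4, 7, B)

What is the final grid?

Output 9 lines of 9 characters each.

Answer: RYBBBBBBB
KBGGGGGBB
BBBBBBBBB
BBBBBBBBB
BBBBBBBBB
BBBBBBBBB
BBBBBBBBB
BBBBBBBBB
BBBBBBBBB

Derivation:
After op 1 paint(1,0,K):
BBBBBBBBB
KBGGGGBBB
BBBBBBBBB
BBBBBBBBB
BBBBBBBBB
BBBBBBBBB
BBBBBBBBB
BBBBBBBBR
BBBBBBBBB
After op 2 paint(1,6,G):
BBBBBBBBB
KBGGGGGBB
BBBBBBBBB
BBBBBBBBB
BBBBBBBBB
BBBBBBBBB
BBBBBBBBB
BBBBBBBBR
BBBBBBBBB
After op 3 fill(8,3,R) [74 cells changed]:
RRRRRRRRR
KRGGGGGRR
RRRRRRRRR
RRRRRRRRR
RRRRRRRRR
RRRRRRRRR
RRRRRRRRR
RRRRRRRRR
RRRRRRRRR
After op 4 paint(0,1,Y):
RYRRRRRRR
KRGGGGGRR
RRRRRRRRR
RRRRRRRRR
RRRRRRRRR
RRRRRRRRR
RRRRRRRRR
RRRRRRRRR
RRRRRRRRR
After op 5 paint(6,8,R):
RYRRRRRRR
KRGGGGGRR
RRRRRRRRR
RRRRRRRRR
RRRRRRRRR
RRRRRRRRR
RRRRRRRRR
RRRRRRRRR
RRRRRRRRR
After op 6 fill(4,7,B) [73 cells changed]:
RYBBBBBBB
KBGGGGGBB
BBBBBBBBB
BBBBBBBBB
BBBBBBBBB
BBBBBBBBB
BBBBBBBBB
BBBBBBBBB
BBBBBBBBB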